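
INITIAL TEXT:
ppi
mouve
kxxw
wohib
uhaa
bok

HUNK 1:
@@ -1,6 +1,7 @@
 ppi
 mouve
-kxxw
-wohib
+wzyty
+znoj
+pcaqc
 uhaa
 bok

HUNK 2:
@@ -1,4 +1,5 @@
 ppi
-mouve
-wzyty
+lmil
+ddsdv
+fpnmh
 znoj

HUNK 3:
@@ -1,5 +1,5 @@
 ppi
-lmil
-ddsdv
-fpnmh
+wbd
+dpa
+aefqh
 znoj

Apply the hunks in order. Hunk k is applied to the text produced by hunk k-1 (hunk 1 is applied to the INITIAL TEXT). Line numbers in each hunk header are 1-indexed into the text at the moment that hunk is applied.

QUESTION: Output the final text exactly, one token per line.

Hunk 1: at line 1 remove [kxxw,wohib] add [wzyty,znoj,pcaqc] -> 7 lines: ppi mouve wzyty znoj pcaqc uhaa bok
Hunk 2: at line 1 remove [mouve,wzyty] add [lmil,ddsdv,fpnmh] -> 8 lines: ppi lmil ddsdv fpnmh znoj pcaqc uhaa bok
Hunk 3: at line 1 remove [lmil,ddsdv,fpnmh] add [wbd,dpa,aefqh] -> 8 lines: ppi wbd dpa aefqh znoj pcaqc uhaa bok

Answer: ppi
wbd
dpa
aefqh
znoj
pcaqc
uhaa
bok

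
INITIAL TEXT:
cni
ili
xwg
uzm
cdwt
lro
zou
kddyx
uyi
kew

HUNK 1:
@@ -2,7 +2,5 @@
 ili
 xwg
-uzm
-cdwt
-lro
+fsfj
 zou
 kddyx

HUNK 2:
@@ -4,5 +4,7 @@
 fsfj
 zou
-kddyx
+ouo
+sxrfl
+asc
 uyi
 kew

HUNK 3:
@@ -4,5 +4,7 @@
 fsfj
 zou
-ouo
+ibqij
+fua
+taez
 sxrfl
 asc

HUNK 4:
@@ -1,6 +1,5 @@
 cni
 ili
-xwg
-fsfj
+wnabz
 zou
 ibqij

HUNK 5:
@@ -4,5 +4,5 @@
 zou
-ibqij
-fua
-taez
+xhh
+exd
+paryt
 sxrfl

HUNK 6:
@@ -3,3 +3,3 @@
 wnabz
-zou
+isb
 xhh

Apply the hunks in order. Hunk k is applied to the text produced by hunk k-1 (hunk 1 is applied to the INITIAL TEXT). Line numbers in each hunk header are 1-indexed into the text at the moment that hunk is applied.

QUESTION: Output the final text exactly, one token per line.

Hunk 1: at line 2 remove [uzm,cdwt,lro] add [fsfj] -> 8 lines: cni ili xwg fsfj zou kddyx uyi kew
Hunk 2: at line 4 remove [kddyx] add [ouo,sxrfl,asc] -> 10 lines: cni ili xwg fsfj zou ouo sxrfl asc uyi kew
Hunk 3: at line 4 remove [ouo] add [ibqij,fua,taez] -> 12 lines: cni ili xwg fsfj zou ibqij fua taez sxrfl asc uyi kew
Hunk 4: at line 1 remove [xwg,fsfj] add [wnabz] -> 11 lines: cni ili wnabz zou ibqij fua taez sxrfl asc uyi kew
Hunk 5: at line 4 remove [ibqij,fua,taez] add [xhh,exd,paryt] -> 11 lines: cni ili wnabz zou xhh exd paryt sxrfl asc uyi kew
Hunk 6: at line 3 remove [zou] add [isb] -> 11 lines: cni ili wnabz isb xhh exd paryt sxrfl asc uyi kew

Answer: cni
ili
wnabz
isb
xhh
exd
paryt
sxrfl
asc
uyi
kew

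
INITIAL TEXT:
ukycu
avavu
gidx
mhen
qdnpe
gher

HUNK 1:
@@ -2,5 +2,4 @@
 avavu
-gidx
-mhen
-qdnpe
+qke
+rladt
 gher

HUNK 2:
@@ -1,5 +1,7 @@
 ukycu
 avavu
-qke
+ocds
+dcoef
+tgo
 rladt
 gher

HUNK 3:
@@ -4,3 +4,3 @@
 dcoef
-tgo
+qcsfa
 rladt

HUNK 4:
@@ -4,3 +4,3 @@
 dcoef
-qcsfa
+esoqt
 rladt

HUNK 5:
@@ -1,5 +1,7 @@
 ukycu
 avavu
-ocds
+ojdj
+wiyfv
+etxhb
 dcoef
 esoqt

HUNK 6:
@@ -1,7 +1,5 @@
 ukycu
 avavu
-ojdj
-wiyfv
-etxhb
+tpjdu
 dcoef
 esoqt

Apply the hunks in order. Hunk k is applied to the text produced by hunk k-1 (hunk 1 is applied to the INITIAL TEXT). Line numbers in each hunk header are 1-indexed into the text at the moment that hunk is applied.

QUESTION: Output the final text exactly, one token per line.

Hunk 1: at line 2 remove [gidx,mhen,qdnpe] add [qke,rladt] -> 5 lines: ukycu avavu qke rladt gher
Hunk 2: at line 1 remove [qke] add [ocds,dcoef,tgo] -> 7 lines: ukycu avavu ocds dcoef tgo rladt gher
Hunk 3: at line 4 remove [tgo] add [qcsfa] -> 7 lines: ukycu avavu ocds dcoef qcsfa rladt gher
Hunk 4: at line 4 remove [qcsfa] add [esoqt] -> 7 lines: ukycu avavu ocds dcoef esoqt rladt gher
Hunk 5: at line 1 remove [ocds] add [ojdj,wiyfv,etxhb] -> 9 lines: ukycu avavu ojdj wiyfv etxhb dcoef esoqt rladt gher
Hunk 6: at line 1 remove [ojdj,wiyfv,etxhb] add [tpjdu] -> 7 lines: ukycu avavu tpjdu dcoef esoqt rladt gher

Answer: ukycu
avavu
tpjdu
dcoef
esoqt
rladt
gher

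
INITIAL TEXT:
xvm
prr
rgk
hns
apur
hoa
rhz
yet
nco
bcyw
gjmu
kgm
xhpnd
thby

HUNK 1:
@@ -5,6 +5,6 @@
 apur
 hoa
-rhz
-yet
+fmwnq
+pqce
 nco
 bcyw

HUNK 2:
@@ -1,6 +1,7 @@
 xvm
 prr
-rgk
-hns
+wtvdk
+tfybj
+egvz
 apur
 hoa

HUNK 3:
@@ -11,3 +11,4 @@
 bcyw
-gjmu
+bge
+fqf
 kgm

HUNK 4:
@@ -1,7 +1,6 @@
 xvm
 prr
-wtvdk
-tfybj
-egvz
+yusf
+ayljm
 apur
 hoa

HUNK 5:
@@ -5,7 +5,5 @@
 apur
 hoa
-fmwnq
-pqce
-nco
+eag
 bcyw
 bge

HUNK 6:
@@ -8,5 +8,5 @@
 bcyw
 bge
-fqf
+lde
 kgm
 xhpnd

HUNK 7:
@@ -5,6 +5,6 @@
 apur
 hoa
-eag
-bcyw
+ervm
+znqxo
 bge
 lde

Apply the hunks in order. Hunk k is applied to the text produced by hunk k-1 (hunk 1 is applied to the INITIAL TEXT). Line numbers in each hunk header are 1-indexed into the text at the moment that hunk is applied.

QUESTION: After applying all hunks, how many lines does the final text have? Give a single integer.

Answer: 13

Derivation:
Hunk 1: at line 5 remove [rhz,yet] add [fmwnq,pqce] -> 14 lines: xvm prr rgk hns apur hoa fmwnq pqce nco bcyw gjmu kgm xhpnd thby
Hunk 2: at line 1 remove [rgk,hns] add [wtvdk,tfybj,egvz] -> 15 lines: xvm prr wtvdk tfybj egvz apur hoa fmwnq pqce nco bcyw gjmu kgm xhpnd thby
Hunk 3: at line 11 remove [gjmu] add [bge,fqf] -> 16 lines: xvm prr wtvdk tfybj egvz apur hoa fmwnq pqce nco bcyw bge fqf kgm xhpnd thby
Hunk 4: at line 1 remove [wtvdk,tfybj,egvz] add [yusf,ayljm] -> 15 lines: xvm prr yusf ayljm apur hoa fmwnq pqce nco bcyw bge fqf kgm xhpnd thby
Hunk 5: at line 5 remove [fmwnq,pqce,nco] add [eag] -> 13 lines: xvm prr yusf ayljm apur hoa eag bcyw bge fqf kgm xhpnd thby
Hunk 6: at line 8 remove [fqf] add [lde] -> 13 lines: xvm prr yusf ayljm apur hoa eag bcyw bge lde kgm xhpnd thby
Hunk 7: at line 5 remove [eag,bcyw] add [ervm,znqxo] -> 13 lines: xvm prr yusf ayljm apur hoa ervm znqxo bge lde kgm xhpnd thby
Final line count: 13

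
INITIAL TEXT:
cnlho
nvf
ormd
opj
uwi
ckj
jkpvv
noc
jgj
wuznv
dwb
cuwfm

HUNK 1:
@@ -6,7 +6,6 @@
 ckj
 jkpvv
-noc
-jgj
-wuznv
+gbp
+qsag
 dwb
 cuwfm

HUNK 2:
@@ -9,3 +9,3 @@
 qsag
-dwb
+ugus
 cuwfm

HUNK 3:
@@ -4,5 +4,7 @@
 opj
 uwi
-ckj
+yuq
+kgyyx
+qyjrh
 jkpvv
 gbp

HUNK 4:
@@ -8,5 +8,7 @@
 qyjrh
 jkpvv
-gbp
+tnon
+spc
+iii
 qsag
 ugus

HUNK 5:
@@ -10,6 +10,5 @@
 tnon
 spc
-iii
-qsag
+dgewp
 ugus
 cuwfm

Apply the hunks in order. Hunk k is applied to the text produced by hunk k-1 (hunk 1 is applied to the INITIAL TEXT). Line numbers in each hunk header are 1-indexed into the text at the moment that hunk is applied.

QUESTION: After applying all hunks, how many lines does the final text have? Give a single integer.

Answer: 14

Derivation:
Hunk 1: at line 6 remove [noc,jgj,wuznv] add [gbp,qsag] -> 11 lines: cnlho nvf ormd opj uwi ckj jkpvv gbp qsag dwb cuwfm
Hunk 2: at line 9 remove [dwb] add [ugus] -> 11 lines: cnlho nvf ormd opj uwi ckj jkpvv gbp qsag ugus cuwfm
Hunk 3: at line 4 remove [ckj] add [yuq,kgyyx,qyjrh] -> 13 lines: cnlho nvf ormd opj uwi yuq kgyyx qyjrh jkpvv gbp qsag ugus cuwfm
Hunk 4: at line 8 remove [gbp] add [tnon,spc,iii] -> 15 lines: cnlho nvf ormd opj uwi yuq kgyyx qyjrh jkpvv tnon spc iii qsag ugus cuwfm
Hunk 5: at line 10 remove [iii,qsag] add [dgewp] -> 14 lines: cnlho nvf ormd opj uwi yuq kgyyx qyjrh jkpvv tnon spc dgewp ugus cuwfm
Final line count: 14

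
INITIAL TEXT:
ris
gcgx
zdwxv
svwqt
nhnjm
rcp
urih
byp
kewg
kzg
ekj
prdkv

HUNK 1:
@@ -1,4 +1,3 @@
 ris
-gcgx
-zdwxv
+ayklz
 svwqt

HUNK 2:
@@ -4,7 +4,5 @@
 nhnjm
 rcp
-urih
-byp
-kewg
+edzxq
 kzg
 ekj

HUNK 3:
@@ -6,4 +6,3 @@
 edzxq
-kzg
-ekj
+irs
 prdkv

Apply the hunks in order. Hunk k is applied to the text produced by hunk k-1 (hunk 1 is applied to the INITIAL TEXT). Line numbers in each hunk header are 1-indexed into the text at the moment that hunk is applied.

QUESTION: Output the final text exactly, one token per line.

Answer: ris
ayklz
svwqt
nhnjm
rcp
edzxq
irs
prdkv

Derivation:
Hunk 1: at line 1 remove [gcgx,zdwxv] add [ayklz] -> 11 lines: ris ayklz svwqt nhnjm rcp urih byp kewg kzg ekj prdkv
Hunk 2: at line 4 remove [urih,byp,kewg] add [edzxq] -> 9 lines: ris ayklz svwqt nhnjm rcp edzxq kzg ekj prdkv
Hunk 3: at line 6 remove [kzg,ekj] add [irs] -> 8 lines: ris ayklz svwqt nhnjm rcp edzxq irs prdkv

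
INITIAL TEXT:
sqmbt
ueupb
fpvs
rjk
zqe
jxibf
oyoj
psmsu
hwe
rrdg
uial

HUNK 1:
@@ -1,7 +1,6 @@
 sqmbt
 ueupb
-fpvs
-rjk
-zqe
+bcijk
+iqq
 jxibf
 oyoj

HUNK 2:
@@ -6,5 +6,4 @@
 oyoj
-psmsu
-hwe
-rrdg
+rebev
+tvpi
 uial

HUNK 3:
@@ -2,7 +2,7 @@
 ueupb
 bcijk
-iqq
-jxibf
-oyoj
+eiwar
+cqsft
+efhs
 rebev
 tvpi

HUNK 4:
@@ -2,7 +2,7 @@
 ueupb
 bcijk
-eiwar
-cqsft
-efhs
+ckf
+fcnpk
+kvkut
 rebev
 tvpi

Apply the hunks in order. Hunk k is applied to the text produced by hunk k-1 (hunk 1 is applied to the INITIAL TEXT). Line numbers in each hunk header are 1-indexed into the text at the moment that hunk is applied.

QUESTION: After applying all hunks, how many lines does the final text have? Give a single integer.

Answer: 9

Derivation:
Hunk 1: at line 1 remove [fpvs,rjk,zqe] add [bcijk,iqq] -> 10 lines: sqmbt ueupb bcijk iqq jxibf oyoj psmsu hwe rrdg uial
Hunk 2: at line 6 remove [psmsu,hwe,rrdg] add [rebev,tvpi] -> 9 lines: sqmbt ueupb bcijk iqq jxibf oyoj rebev tvpi uial
Hunk 3: at line 2 remove [iqq,jxibf,oyoj] add [eiwar,cqsft,efhs] -> 9 lines: sqmbt ueupb bcijk eiwar cqsft efhs rebev tvpi uial
Hunk 4: at line 2 remove [eiwar,cqsft,efhs] add [ckf,fcnpk,kvkut] -> 9 lines: sqmbt ueupb bcijk ckf fcnpk kvkut rebev tvpi uial
Final line count: 9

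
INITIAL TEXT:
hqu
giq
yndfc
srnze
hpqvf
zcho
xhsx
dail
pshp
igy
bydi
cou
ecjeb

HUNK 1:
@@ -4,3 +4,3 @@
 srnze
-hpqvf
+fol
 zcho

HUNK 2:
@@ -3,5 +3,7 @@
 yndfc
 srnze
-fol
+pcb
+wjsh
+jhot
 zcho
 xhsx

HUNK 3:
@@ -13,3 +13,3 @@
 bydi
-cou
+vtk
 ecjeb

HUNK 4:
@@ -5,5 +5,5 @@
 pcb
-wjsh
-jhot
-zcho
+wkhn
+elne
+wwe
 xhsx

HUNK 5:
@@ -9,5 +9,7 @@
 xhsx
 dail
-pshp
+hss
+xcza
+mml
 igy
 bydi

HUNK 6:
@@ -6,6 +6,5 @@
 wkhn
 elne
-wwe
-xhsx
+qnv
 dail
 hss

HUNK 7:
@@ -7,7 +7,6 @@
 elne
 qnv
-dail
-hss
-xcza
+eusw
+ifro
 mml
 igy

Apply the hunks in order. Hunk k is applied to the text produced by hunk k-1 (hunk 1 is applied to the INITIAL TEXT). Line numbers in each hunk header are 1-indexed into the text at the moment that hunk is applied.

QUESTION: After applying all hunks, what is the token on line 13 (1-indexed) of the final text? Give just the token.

Answer: bydi

Derivation:
Hunk 1: at line 4 remove [hpqvf] add [fol] -> 13 lines: hqu giq yndfc srnze fol zcho xhsx dail pshp igy bydi cou ecjeb
Hunk 2: at line 3 remove [fol] add [pcb,wjsh,jhot] -> 15 lines: hqu giq yndfc srnze pcb wjsh jhot zcho xhsx dail pshp igy bydi cou ecjeb
Hunk 3: at line 13 remove [cou] add [vtk] -> 15 lines: hqu giq yndfc srnze pcb wjsh jhot zcho xhsx dail pshp igy bydi vtk ecjeb
Hunk 4: at line 5 remove [wjsh,jhot,zcho] add [wkhn,elne,wwe] -> 15 lines: hqu giq yndfc srnze pcb wkhn elne wwe xhsx dail pshp igy bydi vtk ecjeb
Hunk 5: at line 9 remove [pshp] add [hss,xcza,mml] -> 17 lines: hqu giq yndfc srnze pcb wkhn elne wwe xhsx dail hss xcza mml igy bydi vtk ecjeb
Hunk 6: at line 6 remove [wwe,xhsx] add [qnv] -> 16 lines: hqu giq yndfc srnze pcb wkhn elne qnv dail hss xcza mml igy bydi vtk ecjeb
Hunk 7: at line 7 remove [dail,hss,xcza] add [eusw,ifro] -> 15 lines: hqu giq yndfc srnze pcb wkhn elne qnv eusw ifro mml igy bydi vtk ecjeb
Final line 13: bydi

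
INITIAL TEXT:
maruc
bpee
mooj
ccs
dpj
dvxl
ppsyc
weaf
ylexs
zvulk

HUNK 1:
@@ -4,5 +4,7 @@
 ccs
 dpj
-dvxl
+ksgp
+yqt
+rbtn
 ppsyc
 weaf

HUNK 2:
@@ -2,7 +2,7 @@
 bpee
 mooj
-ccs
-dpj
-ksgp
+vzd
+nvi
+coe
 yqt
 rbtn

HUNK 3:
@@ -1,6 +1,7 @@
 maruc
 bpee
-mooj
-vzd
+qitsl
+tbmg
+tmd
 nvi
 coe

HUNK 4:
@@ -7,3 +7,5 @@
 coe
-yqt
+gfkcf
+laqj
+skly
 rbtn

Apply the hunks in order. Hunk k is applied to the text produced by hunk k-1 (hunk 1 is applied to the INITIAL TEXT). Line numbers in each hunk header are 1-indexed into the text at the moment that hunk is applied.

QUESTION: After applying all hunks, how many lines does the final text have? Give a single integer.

Hunk 1: at line 4 remove [dvxl] add [ksgp,yqt,rbtn] -> 12 lines: maruc bpee mooj ccs dpj ksgp yqt rbtn ppsyc weaf ylexs zvulk
Hunk 2: at line 2 remove [ccs,dpj,ksgp] add [vzd,nvi,coe] -> 12 lines: maruc bpee mooj vzd nvi coe yqt rbtn ppsyc weaf ylexs zvulk
Hunk 3: at line 1 remove [mooj,vzd] add [qitsl,tbmg,tmd] -> 13 lines: maruc bpee qitsl tbmg tmd nvi coe yqt rbtn ppsyc weaf ylexs zvulk
Hunk 4: at line 7 remove [yqt] add [gfkcf,laqj,skly] -> 15 lines: maruc bpee qitsl tbmg tmd nvi coe gfkcf laqj skly rbtn ppsyc weaf ylexs zvulk
Final line count: 15

Answer: 15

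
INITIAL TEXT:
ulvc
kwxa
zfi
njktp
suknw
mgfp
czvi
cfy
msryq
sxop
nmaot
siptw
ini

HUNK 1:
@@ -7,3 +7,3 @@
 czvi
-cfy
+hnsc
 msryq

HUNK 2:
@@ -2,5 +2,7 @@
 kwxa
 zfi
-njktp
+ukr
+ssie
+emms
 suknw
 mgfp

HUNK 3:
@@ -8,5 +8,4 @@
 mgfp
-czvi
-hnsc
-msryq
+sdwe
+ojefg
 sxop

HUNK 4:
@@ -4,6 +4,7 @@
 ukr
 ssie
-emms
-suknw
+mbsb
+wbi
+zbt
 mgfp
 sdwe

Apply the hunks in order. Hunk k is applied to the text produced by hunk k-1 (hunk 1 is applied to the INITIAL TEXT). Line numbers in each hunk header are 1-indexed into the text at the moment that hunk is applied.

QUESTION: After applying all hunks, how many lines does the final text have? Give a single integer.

Answer: 15

Derivation:
Hunk 1: at line 7 remove [cfy] add [hnsc] -> 13 lines: ulvc kwxa zfi njktp suknw mgfp czvi hnsc msryq sxop nmaot siptw ini
Hunk 2: at line 2 remove [njktp] add [ukr,ssie,emms] -> 15 lines: ulvc kwxa zfi ukr ssie emms suknw mgfp czvi hnsc msryq sxop nmaot siptw ini
Hunk 3: at line 8 remove [czvi,hnsc,msryq] add [sdwe,ojefg] -> 14 lines: ulvc kwxa zfi ukr ssie emms suknw mgfp sdwe ojefg sxop nmaot siptw ini
Hunk 4: at line 4 remove [emms,suknw] add [mbsb,wbi,zbt] -> 15 lines: ulvc kwxa zfi ukr ssie mbsb wbi zbt mgfp sdwe ojefg sxop nmaot siptw ini
Final line count: 15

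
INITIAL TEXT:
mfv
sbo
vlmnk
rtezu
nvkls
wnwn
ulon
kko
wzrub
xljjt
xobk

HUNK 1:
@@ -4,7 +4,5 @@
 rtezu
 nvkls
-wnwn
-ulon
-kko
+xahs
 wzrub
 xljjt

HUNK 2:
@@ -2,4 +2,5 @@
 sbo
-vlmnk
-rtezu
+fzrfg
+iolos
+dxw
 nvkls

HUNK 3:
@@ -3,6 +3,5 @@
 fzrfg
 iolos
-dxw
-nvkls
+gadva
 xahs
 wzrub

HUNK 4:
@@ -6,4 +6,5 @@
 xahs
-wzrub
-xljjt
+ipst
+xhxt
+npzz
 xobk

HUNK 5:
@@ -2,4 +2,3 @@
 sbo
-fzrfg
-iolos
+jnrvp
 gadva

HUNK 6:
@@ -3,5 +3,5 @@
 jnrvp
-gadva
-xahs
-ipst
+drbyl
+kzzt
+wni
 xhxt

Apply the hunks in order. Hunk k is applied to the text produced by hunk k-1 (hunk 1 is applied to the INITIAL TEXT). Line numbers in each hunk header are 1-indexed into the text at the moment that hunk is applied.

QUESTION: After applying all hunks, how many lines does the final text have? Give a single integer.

Hunk 1: at line 4 remove [wnwn,ulon,kko] add [xahs] -> 9 lines: mfv sbo vlmnk rtezu nvkls xahs wzrub xljjt xobk
Hunk 2: at line 2 remove [vlmnk,rtezu] add [fzrfg,iolos,dxw] -> 10 lines: mfv sbo fzrfg iolos dxw nvkls xahs wzrub xljjt xobk
Hunk 3: at line 3 remove [dxw,nvkls] add [gadva] -> 9 lines: mfv sbo fzrfg iolos gadva xahs wzrub xljjt xobk
Hunk 4: at line 6 remove [wzrub,xljjt] add [ipst,xhxt,npzz] -> 10 lines: mfv sbo fzrfg iolos gadva xahs ipst xhxt npzz xobk
Hunk 5: at line 2 remove [fzrfg,iolos] add [jnrvp] -> 9 lines: mfv sbo jnrvp gadva xahs ipst xhxt npzz xobk
Hunk 6: at line 3 remove [gadva,xahs,ipst] add [drbyl,kzzt,wni] -> 9 lines: mfv sbo jnrvp drbyl kzzt wni xhxt npzz xobk
Final line count: 9

Answer: 9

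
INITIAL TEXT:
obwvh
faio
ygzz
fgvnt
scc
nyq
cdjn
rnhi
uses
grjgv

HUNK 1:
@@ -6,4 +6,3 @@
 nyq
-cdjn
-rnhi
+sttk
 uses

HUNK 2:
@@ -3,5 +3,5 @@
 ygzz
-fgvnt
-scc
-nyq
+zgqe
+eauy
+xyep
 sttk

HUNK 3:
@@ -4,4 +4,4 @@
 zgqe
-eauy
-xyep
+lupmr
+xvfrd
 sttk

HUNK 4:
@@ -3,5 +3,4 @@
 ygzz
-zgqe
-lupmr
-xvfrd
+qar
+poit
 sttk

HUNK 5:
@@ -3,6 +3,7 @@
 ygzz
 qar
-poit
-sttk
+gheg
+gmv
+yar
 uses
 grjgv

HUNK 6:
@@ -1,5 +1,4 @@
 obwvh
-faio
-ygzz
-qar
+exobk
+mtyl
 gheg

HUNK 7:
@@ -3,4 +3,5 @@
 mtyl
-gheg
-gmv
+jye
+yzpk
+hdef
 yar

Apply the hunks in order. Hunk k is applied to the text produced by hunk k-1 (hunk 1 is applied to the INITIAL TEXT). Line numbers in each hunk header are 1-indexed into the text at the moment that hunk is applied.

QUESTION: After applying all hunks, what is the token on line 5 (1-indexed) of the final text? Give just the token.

Answer: yzpk

Derivation:
Hunk 1: at line 6 remove [cdjn,rnhi] add [sttk] -> 9 lines: obwvh faio ygzz fgvnt scc nyq sttk uses grjgv
Hunk 2: at line 3 remove [fgvnt,scc,nyq] add [zgqe,eauy,xyep] -> 9 lines: obwvh faio ygzz zgqe eauy xyep sttk uses grjgv
Hunk 3: at line 4 remove [eauy,xyep] add [lupmr,xvfrd] -> 9 lines: obwvh faio ygzz zgqe lupmr xvfrd sttk uses grjgv
Hunk 4: at line 3 remove [zgqe,lupmr,xvfrd] add [qar,poit] -> 8 lines: obwvh faio ygzz qar poit sttk uses grjgv
Hunk 5: at line 3 remove [poit,sttk] add [gheg,gmv,yar] -> 9 lines: obwvh faio ygzz qar gheg gmv yar uses grjgv
Hunk 6: at line 1 remove [faio,ygzz,qar] add [exobk,mtyl] -> 8 lines: obwvh exobk mtyl gheg gmv yar uses grjgv
Hunk 7: at line 3 remove [gheg,gmv] add [jye,yzpk,hdef] -> 9 lines: obwvh exobk mtyl jye yzpk hdef yar uses grjgv
Final line 5: yzpk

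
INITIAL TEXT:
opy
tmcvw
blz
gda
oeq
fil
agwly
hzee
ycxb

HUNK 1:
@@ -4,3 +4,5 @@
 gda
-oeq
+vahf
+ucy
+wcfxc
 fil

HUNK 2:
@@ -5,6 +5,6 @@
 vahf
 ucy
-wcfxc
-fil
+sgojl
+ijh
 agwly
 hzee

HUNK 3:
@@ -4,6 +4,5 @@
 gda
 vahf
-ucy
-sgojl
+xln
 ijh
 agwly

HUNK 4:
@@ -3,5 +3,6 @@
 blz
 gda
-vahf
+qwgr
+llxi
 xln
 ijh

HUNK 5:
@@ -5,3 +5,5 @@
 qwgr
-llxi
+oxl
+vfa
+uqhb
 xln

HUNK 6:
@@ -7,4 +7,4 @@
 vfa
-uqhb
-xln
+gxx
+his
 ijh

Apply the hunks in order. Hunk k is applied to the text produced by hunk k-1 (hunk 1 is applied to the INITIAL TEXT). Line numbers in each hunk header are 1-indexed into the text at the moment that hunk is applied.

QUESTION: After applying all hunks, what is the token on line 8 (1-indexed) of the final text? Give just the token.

Answer: gxx

Derivation:
Hunk 1: at line 4 remove [oeq] add [vahf,ucy,wcfxc] -> 11 lines: opy tmcvw blz gda vahf ucy wcfxc fil agwly hzee ycxb
Hunk 2: at line 5 remove [wcfxc,fil] add [sgojl,ijh] -> 11 lines: opy tmcvw blz gda vahf ucy sgojl ijh agwly hzee ycxb
Hunk 3: at line 4 remove [ucy,sgojl] add [xln] -> 10 lines: opy tmcvw blz gda vahf xln ijh agwly hzee ycxb
Hunk 4: at line 3 remove [vahf] add [qwgr,llxi] -> 11 lines: opy tmcvw blz gda qwgr llxi xln ijh agwly hzee ycxb
Hunk 5: at line 5 remove [llxi] add [oxl,vfa,uqhb] -> 13 lines: opy tmcvw blz gda qwgr oxl vfa uqhb xln ijh agwly hzee ycxb
Hunk 6: at line 7 remove [uqhb,xln] add [gxx,his] -> 13 lines: opy tmcvw blz gda qwgr oxl vfa gxx his ijh agwly hzee ycxb
Final line 8: gxx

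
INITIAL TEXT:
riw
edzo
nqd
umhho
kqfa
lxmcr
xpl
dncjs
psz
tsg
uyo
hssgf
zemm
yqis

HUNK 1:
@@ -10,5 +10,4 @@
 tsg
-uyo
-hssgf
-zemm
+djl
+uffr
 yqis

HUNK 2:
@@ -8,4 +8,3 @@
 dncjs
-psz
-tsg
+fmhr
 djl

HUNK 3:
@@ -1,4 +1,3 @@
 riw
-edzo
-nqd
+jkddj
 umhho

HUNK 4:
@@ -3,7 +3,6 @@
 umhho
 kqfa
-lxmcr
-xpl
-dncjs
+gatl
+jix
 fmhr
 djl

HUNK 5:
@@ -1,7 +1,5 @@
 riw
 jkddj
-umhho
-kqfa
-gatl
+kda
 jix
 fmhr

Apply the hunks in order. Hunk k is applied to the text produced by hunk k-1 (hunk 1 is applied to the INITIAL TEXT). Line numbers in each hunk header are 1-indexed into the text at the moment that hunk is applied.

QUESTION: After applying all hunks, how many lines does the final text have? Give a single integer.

Answer: 8

Derivation:
Hunk 1: at line 10 remove [uyo,hssgf,zemm] add [djl,uffr] -> 13 lines: riw edzo nqd umhho kqfa lxmcr xpl dncjs psz tsg djl uffr yqis
Hunk 2: at line 8 remove [psz,tsg] add [fmhr] -> 12 lines: riw edzo nqd umhho kqfa lxmcr xpl dncjs fmhr djl uffr yqis
Hunk 3: at line 1 remove [edzo,nqd] add [jkddj] -> 11 lines: riw jkddj umhho kqfa lxmcr xpl dncjs fmhr djl uffr yqis
Hunk 4: at line 3 remove [lxmcr,xpl,dncjs] add [gatl,jix] -> 10 lines: riw jkddj umhho kqfa gatl jix fmhr djl uffr yqis
Hunk 5: at line 1 remove [umhho,kqfa,gatl] add [kda] -> 8 lines: riw jkddj kda jix fmhr djl uffr yqis
Final line count: 8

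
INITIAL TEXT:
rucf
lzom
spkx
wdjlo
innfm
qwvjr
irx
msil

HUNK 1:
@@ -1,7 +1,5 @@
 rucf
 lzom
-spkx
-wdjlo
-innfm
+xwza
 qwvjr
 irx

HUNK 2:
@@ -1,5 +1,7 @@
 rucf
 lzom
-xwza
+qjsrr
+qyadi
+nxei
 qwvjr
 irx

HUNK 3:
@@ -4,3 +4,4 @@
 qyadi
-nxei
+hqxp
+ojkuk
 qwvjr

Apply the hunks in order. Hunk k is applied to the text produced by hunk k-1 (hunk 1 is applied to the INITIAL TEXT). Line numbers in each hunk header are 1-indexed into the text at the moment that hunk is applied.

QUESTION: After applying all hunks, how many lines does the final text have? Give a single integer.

Hunk 1: at line 1 remove [spkx,wdjlo,innfm] add [xwza] -> 6 lines: rucf lzom xwza qwvjr irx msil
Hunk 2: at line 1 remove [xwza] add [qjsrr,qyadi,nxei] -> 8 lines: rucf lzom qjsrr qyadi nxei qwvjr irx msil
Hunk 3: at line 4 remove [nxei] add [hqxp,ojkuk] -> 9 lines: rucf lzom qjsrr qyadi hqxp ojkuk qwvjr irx msil
Final line count: 9

Answer: 9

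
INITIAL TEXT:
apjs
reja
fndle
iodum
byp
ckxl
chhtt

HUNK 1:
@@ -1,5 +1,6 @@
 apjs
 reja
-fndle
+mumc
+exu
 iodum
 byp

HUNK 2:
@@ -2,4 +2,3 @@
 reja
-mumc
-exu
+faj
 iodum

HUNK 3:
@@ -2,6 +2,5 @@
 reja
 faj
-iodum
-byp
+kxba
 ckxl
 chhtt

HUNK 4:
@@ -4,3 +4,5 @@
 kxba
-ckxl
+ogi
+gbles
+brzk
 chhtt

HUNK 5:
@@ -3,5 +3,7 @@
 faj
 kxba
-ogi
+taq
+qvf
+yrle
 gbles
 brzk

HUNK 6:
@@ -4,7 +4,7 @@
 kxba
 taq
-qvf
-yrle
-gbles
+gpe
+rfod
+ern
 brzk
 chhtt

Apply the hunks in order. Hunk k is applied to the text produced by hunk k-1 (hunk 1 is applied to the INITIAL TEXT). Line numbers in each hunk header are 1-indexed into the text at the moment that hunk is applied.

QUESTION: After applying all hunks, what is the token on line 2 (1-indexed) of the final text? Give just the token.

Hunk 1: at line 1 remove [fndle] add [mumc,exu] -> 8 lines: apjs reja mumc exu iodum byp ckxl chhtt
Hunk 2: at line 2 remove [mumc,exu] add [faj] -> 7 lines: apjs reja faj iodum byp ckxl chhtt
Hunk 3: at line 2 remove [iodum,byp] add [kxba] -> 6 lines: apjs reja faj kxba ckxl chhtt
Hunk 4: at line 4 remove [ckxl] add [ogi,gbles,brzk] -> 8 lines: apjs reja faj kxba ogi gbles brzk chhtt
Hunk 5: at line 3 remove [ogi] add [taq,qvf,yrle] -> 10 lines: apjs reja faj kxba taq qvf yrle gbles brzk chhtt
Hunk 6: at line 4 remove [qvf,yrle,gbles] add [gpe,rfod,ern] -> 10 lines: apjs reja faj kxba taq gpe rfod ern brzk chhtt
Final line 2: reja

Answer: reja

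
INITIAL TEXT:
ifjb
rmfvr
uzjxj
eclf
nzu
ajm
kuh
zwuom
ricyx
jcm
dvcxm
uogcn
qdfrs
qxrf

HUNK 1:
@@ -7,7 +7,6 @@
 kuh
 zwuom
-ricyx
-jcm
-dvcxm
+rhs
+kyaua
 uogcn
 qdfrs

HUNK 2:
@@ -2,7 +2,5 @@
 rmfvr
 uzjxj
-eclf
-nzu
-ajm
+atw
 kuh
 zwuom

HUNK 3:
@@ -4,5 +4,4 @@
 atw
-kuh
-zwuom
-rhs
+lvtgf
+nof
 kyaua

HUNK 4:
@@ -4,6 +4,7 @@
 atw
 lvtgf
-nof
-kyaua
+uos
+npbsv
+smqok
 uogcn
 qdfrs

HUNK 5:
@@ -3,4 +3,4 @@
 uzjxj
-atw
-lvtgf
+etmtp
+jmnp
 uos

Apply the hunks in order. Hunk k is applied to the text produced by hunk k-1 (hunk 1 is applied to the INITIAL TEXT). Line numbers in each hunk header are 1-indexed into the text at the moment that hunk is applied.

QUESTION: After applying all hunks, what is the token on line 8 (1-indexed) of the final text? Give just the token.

Answer: smqok

Derivation:
Hunk 1: at line 7 remove [ricyx,jcm,dvcxm] add [rhs,kyaua] -> 13 lines: ifjb rmfvr uzjxj eclf nzu ajm kuh zwuom rhs kyaua uogcn qdfrs qxrf
Hunk 2: at line 2 remove [eclf,nzu,ajm] add [atw] -> 11 lines: ifjb rmfvr uzjxj atw kuh zwuom rhs kyaua uogcn qdfrs qxrf
Hunk 3: at line 4 remove [kuh,zwuom,rhs] add [lvtgf,nof] -> 10 lines: ifjb rmfvr uzjxj atw lvtgf nof kyaua uogcn qdfrs qxrf
Hunk 4: at line 4 remove [nof,kyaua] add [uos,npbsv,smqok] -> 11 lines: ifjb rmfvr uzjxj atw lvtgf uos npbsv smqok uogcn qdfrs qxrf
Hunk 5: at line 3 remove [atw,lvtgf] add [etmtp,jmnp] -> 11 lines: ifjb rmfvr uzjxj etmtp jmnp uos npbsv smqok uogcn qdfrs qxrf
Final line 8: smqok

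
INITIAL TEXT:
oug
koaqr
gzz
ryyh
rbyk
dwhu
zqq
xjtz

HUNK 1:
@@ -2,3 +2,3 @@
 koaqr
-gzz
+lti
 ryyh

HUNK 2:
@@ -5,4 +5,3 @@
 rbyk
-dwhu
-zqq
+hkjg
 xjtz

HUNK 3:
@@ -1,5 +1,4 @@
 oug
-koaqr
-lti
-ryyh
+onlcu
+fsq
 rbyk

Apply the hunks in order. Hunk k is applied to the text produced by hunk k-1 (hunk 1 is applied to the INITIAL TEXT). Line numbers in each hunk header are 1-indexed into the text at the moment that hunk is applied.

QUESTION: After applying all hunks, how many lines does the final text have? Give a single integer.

Hunk 1: at line 2 remove [gzz] add [lti] -> 8 lines: oug koaqr lti ryyh rbyk dwhu zqq xjtz
Hunk 2: at line 5 remove [dwhu,zqq] add [hkjg] -> 7 lines: oug koaqr lti ryyh rbyk hkjg xjtz
Hunk 3: at line 1 remove [koaqr,lti,ryyh] add [onlcu,fsq] -> 6 lines: oug onlcu fsq rbyk hkjg xjtz
Final line count: 6

Answer: 6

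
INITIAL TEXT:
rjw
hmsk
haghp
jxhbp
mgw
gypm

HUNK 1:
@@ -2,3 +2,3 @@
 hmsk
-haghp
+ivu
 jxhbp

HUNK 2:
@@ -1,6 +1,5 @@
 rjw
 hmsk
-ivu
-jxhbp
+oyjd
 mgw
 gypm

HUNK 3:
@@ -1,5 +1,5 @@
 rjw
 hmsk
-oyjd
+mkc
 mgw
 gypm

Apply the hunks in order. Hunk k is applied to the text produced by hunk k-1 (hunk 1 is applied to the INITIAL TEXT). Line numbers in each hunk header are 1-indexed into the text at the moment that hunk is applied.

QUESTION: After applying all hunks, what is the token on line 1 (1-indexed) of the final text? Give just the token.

Answer: rjw

Derivation:
Hunk 1: at line 2 remove [haghp] add [ivu] -> 6 lines: rjw hmsk ivu jxhbp mgw gypm
Hunk 2: at line 1 remove [ivu,jxhbp] add [oyjd] -> 5 lines: rjw hmsk oyjd mgw gypm
Hunk 3: at line 1 remove [oyjd] add [mkc] -> 5 lines: rjw hmsk mkc mgw gypm
Final line 1: rjw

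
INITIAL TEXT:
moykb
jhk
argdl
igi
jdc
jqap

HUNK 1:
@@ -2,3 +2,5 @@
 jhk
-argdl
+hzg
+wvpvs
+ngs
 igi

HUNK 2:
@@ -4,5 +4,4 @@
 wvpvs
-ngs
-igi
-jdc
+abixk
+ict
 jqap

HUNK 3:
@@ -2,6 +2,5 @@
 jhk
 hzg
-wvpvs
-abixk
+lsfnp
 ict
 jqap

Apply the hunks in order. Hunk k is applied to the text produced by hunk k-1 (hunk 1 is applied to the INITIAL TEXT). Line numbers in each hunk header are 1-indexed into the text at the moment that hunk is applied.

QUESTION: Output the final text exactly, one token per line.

Answer: moykb
jhk
hzg
lsfnp
ict
jqap

Derivation:
Hunk 1: at line 2 remove [argdl] add [hzg,wvpvs,ngs] -> 8 lines: moykb jhk hzg wvpvs ngs igi jdc jqap
Hunk 2: at line 4 remove [ngs,igi,jdc] add [abixk,ict] -> 7 lines: moykb jhk hzg wvpvs abixk ict jqap
Hunk 3: at line 2 remove [wvpvs,abixk] add [lsfnp] -> 6 lines: moykb jhk hzg lsfnp ict jqap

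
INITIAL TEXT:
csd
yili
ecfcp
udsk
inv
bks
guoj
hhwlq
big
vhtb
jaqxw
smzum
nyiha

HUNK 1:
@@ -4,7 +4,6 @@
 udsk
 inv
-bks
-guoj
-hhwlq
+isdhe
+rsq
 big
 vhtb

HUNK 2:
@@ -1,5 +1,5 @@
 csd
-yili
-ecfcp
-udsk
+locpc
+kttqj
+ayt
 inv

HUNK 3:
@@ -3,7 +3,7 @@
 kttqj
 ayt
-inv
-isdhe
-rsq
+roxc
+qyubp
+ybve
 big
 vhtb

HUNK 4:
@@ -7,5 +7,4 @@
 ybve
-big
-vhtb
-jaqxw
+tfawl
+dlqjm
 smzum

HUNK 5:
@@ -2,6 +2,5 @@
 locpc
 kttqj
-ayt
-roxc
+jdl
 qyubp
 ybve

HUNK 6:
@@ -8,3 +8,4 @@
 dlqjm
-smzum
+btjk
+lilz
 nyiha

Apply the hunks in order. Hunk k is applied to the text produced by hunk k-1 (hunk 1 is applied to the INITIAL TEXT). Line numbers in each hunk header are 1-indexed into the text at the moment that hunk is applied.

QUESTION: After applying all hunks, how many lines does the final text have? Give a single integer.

Hunk 1: at line 4 remove [bks,guoj,hhwlq] add [isdhe,rsq] -> 12 lines: csd yili ecfcp udsk inv isdhe rsq big vhtb jaqxw smzum nyiha
Hunk 2: at line 1 remove [yili,ecfcp,udsk] add [locpc,kttqj,ayt] -> 12 lines: csd locpc kttqj ayt inv isdhe rsq big vhtb jaqxw smzum nyiha
Hunk 3: at line 3 remove [inv,isdhe,rsq] add [roxc,qyubp,ybve] -> 12 lines: csd locpc kttqj ayt roxc qyubp ybve big vhtb jaqxw smzum nyiha
Hunk 4: at line 7 remove [big,vhtb,jaqxw] add [tfawl,dlqjm] -> 11 lines: csd locpc kttqj ayt roxc qyubp ybve tfawl dlqjm smzum nyiha
Hunk 5: at line 2 remove [ayt,roxc] add [jdl] -> 10 lines: csd locpc kttqj jdl qyubp ybve tfawl dlqjm smzum nyiha
Hunk 6: at line 8 remove [smzum] add [btjk,lilz] -> 11 lines: csd locpc kttqj jdl qyubp ybve tfawl dlqjm btjk lilz nyiha
Final line count: 11

Answer: 11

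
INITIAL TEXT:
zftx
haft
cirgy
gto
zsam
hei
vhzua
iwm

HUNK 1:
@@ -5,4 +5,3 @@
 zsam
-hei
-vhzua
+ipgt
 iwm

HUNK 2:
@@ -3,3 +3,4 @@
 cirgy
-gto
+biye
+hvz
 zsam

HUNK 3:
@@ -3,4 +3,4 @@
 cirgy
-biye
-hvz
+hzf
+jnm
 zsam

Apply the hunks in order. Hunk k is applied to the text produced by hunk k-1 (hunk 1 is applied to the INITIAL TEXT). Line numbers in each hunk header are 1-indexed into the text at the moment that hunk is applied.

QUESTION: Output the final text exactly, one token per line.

Hunk 1: at line 5 remove [hei,vhzua] add [ipgt] -> 7 lines: zftx haft cirgy gto zsam ipgt iwm
Hunk 2: at line 3 remove [gto] add [biye,hvz] -> 8 lines: zftx haft cirgy biye hvz zsam ipgt iwm
Hunk 3: at line 3 remove [biye,hvz] add [hzf,jnm] -> 8 lines: zftx haft cirgy hzf jnm zsam ipgt iwm

Answer: zftx
haft
cirgy
hzf
jnm
zsam
ipgt
iwm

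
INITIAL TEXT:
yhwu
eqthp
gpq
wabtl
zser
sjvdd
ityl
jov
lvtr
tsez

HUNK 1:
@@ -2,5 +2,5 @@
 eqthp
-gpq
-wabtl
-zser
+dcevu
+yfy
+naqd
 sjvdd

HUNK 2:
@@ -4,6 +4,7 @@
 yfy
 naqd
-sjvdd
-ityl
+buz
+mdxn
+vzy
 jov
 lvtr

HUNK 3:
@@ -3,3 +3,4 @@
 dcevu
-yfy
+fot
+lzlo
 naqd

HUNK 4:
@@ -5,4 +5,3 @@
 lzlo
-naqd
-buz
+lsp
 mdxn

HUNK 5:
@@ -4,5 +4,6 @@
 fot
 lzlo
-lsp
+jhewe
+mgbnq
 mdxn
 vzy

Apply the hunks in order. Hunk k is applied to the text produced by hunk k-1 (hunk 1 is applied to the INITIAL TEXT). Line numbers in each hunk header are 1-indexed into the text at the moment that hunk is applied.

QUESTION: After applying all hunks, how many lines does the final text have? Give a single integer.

Answer: 12

Derivation:
Hunk 1: at line 2 remove [gpq,wabtl,zser] add [dcevu,yfy,naqd] -> 10 lines: yhwu eqthp dcevu yfy naqd sjvdd ityl jov lvtr tsez
Hunk 2: at line 4 remove [sjvdd,ityl] add [buz,mdxn,vzy] -> 11 lines: yhwu eqthp dcevu yfy naqd buz mdxn vzy jov lvtr tsez
Hunk 3: at line 3 remove [yfy] add [fot,lzlo] -> 12 lines: yhwu eqthp dcevu fot lzlo naqd buz mdxn vzy jov lvtr tsez
Hunk 4: at line 5 remove [naqd,buz] add [lsp] -> 11 lines: yhwu eqthp dcevu fot lzlo lsp mdxn vzy jov lvtr tsez
Hunk 5: at line 4 remove [lsp] add [jhewe,mgbnq] -> 12 lines: yhwu eqthp dcevu fot lzlo jhewe mgbnq mdxn vzy jov lvtr tsez
Final line count: 12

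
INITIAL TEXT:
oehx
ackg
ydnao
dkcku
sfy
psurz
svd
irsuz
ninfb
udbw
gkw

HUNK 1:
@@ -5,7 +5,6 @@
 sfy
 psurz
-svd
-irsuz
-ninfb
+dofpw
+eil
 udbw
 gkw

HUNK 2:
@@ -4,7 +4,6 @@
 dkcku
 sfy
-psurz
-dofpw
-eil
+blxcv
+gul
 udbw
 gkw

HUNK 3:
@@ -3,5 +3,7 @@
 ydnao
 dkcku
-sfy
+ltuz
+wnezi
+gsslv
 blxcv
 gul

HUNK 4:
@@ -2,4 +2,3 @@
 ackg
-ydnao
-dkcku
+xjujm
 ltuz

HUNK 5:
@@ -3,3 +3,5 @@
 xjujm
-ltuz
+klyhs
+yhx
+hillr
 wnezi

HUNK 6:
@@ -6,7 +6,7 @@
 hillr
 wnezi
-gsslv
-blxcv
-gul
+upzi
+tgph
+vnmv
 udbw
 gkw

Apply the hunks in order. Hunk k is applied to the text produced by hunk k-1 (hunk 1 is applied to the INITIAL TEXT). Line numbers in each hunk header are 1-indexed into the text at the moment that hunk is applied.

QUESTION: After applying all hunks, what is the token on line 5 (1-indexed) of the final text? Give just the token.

Hunk 1: at line 5 remove [svd,irsuz,ninfb] add [dofpw,eil] -> 10 lines: oehx ackg ydnao dkcku sfy psurz dofpw eil udbw gkw
Hunk 2: at line 4 remove [psurz,dofpw,eil] add [blxcv,gul] -> 9 lines: oehx ackg ydnao dkcku sfy blxcv gul udbw gkw
Hunk 3: at line 3 remove [sfy] add [ltuz,wnezi,gsslv] -> 11 lines: oehx ackg ydnao dkcku ltuz wnezi gsslv blxcv gul udbw gkw
Hunk 4: at line 2 remove [ydnao,dkcku] add [xjujm] -> 10 lines: oehx ackg xjujm ltuz wnezi gsslv blxcv gul udbw gkw
Hunk 5: at line 3 remove [ltuz] add [klyhs,yhx,hillr] -> 12 lines: oehx ackg xjujm klyhs yhx hillr wnezi gsslv blxcv gul udbw gkw
Hunk 6: at line 6 remove [gsslv,blxcv,gul] add [upzi,tgph,vnmv] -> 12 lines: oehx ackg xjujm klyhs yhx hillr wnezi upzi tgph vnmv udbw gkw
Final line 5: yhx

Answer: yhx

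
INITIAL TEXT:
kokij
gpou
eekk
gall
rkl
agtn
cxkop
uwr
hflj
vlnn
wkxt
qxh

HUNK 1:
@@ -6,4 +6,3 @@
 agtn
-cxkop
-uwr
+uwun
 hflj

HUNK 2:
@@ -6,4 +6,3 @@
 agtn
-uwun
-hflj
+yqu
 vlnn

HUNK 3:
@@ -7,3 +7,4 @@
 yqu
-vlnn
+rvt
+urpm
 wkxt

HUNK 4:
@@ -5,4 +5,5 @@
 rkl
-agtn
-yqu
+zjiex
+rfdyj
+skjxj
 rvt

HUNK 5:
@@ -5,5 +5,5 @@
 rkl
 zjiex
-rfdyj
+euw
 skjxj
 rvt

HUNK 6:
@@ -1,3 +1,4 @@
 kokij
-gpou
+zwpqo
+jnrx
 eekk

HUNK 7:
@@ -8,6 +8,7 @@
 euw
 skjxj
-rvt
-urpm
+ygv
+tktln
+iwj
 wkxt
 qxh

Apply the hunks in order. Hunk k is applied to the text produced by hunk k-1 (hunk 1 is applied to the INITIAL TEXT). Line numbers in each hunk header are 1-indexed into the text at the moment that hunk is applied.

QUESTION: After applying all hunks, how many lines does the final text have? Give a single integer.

Answer: 14

Derivation:
Hunk 1: at line 6 remove [cxkop,uwr] add [uwun] -> 11 lines: kokij gpou eekk gall rkl agtn uwun hflj vlnn wkxt qxh
Hunk 2: at line 6 remove [uwun,hflj] add [yqu] -> 10 lines: kokij gpou eekk gall rkl agtn yqu vlnn wkxt qxh
Hunk 3: at line 7 remove [vlnn] add [rvt,urpm] -> 11 lines: kokij gpou eekk gall rkl agtn yqu rvt urpm wkxt qxh
Hunk 4: at line 5 remove [agtn,yqu] add [zjiex,rfdyj,skjxj] -> 12 lines: kokij gpou eekk gall rkl zjiex rfdyj skjxj rvt urpm wkxt qxh
Hunk 5: at line 5 remove [rfdyj] add [euw] -> 12 lines: kokij gpou eekk gall rkl zjiex euw skjxj rvt urpm wkxt qxh
Hunk 6: at line 1 remove [gpou] add [zwpqo,jnrx] -> 13 lines: kokij zwpqo jnrx eekk gall rkl zjiex euw skjxj rvt urpm wkxt qxh
Hunk 7: at line 8 remove [rvt,urpm] add [ygv,tktln,iwj] -> 14 lines: kokij zwpqo jnrx eekk gall rkl zjiex euw skjxj ygv tktln iwj wkxt qxh
Final line count: 14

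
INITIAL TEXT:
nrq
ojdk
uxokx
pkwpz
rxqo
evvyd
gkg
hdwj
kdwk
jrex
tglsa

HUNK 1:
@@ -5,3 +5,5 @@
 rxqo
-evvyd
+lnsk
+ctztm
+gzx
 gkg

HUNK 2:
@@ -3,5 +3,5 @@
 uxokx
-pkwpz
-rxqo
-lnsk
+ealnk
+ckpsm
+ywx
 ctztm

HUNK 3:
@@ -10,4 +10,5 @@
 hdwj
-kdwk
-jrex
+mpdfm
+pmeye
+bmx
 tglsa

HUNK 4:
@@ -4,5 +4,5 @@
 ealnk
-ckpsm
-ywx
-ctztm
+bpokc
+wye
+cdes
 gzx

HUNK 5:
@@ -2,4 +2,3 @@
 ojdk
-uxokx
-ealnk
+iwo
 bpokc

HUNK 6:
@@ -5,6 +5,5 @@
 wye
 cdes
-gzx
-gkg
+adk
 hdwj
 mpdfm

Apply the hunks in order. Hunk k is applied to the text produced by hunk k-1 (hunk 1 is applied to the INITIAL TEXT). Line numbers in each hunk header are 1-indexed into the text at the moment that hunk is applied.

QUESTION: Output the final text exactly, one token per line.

Answer: nrq
ojdk
iwo
bpokc
wye
cdes
adk
hdwj
mpdfm
pmeye
bmx
tglsa

Derivation:
Hunk 1: at line 5 remove [evvyd] add [lnsk,ctztm,gzx] -> 13 lines: nrq ojdk uxokx pkwpz rxqo lnsk ctztm gzx gkg hdwj kdwk jrex tglsa
Hunk 2: at line 3 remove [pkwpz,rxqo,lnsk] add [ealnk,ckpsm,ywx] -> 13 lines: nrq ojdk uxokx ealnk ckpsm ywx ctztm gzx gkg hdwj kdwk jrex tglsa
Hunk 3: at line 10 remove [kdwk,jrex] add [mpdfm,pmeye,bmx] -> 14 lines: nrq ojdk uxokx ealnk ckpsm ywx ctztm gzx gkg hdwj mpdfm pmeye bmx tglsa
Hunk 4: at line 4 remove [ckpsm,ywx,ctztm] add [bpokc,wye,cdes] -> 14 lines: nrq ojdk uxokx ealnk bpokc wye cdes gzx gkg hdwj mpdfm pmeye bmx tglsa
Hunk 5: at line 2 remove [uxokx,ealnk] add [iwo] -> 13 lines: nrq ojdk iwo bpokc wye cdes gzx gkg hdwj mpdfm pmeye bmx tglsa
Hunk 6: at line 5 remove [gzx,gkg] add [adk] -> 12 lines: nrq ojdk iwo bpokc wye cdes adk hdwj mpdfm pmeye bmx tglsa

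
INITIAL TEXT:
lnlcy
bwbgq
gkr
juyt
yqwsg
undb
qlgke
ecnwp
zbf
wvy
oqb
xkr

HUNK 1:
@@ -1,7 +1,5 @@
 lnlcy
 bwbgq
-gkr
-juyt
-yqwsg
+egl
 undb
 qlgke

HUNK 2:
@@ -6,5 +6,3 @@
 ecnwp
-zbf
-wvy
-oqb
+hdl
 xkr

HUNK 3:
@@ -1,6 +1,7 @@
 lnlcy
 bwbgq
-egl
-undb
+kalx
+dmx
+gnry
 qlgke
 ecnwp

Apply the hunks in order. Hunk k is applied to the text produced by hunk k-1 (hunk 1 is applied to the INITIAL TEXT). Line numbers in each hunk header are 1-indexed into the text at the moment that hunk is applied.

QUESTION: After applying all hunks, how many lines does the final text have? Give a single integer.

Hunk 1: at line 1 remove [gkr,juyt,yqwsg] add [egl] -> 10 lines: lnlcy bwbgq egl undb qlgke ecnwp zbf wvy oqb xkr
Hunk 2: at line 6 remove [zbf,wvy,oqb] add [hdl] -> 8 lines: lnlcy bwbgq egl undb qlgke ecnwp hdl xkr
Hunk 3: at line 1 remove [egl,undb] add [kalx,dmx,gnry] -> 9 lines: lnlcy bwbgq kalx dmx gnry qlgke ecnwp hdl xkr
Final line count: 9

Answer: 9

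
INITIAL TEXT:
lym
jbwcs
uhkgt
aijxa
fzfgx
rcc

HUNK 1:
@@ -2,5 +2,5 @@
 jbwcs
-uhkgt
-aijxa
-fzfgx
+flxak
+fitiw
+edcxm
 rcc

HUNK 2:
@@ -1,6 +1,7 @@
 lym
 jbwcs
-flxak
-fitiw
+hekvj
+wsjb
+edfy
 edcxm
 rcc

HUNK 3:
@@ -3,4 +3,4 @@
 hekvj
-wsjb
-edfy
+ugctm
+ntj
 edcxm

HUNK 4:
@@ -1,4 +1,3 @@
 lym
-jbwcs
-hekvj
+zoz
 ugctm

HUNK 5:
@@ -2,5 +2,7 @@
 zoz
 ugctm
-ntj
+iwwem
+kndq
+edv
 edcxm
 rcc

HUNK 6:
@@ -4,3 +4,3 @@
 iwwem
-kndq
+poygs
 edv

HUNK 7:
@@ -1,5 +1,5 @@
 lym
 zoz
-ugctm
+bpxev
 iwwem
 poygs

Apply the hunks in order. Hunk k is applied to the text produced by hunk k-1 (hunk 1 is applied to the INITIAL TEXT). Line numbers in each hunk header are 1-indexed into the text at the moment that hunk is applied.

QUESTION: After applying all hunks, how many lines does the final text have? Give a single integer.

Answer: 8

Derivation:
Hunk 1: at line 2 remove [uhkgt,aijxa,fzfgx] add [flxak,fitiw,edcxm] -> 6 lines: lym jbwcs flxak fitiw edcxm rcc
Hunk 2: at line 1 remove [flxak,fitiw] add [hekvj,wsjb,edfy] -> 7 lines: lym jbwcs hekvj wsjb edfy edcxm rcc
Hunk 3: at line 3 remove [wsjb,edfy] add [ugctm,ntj] -> 7 lines: lym jbwcs hekvj ugctm ntj edcxm rcc
Hunk 4: at line 1 remove [jbwcs,hekvj] add [zoz] -> 6 lines: lym zoz ugctm ntj edcxm rcc
Hunk 5: at line 2 remove [ntj] add [iwwem,kndq,edv] -> 8 lines: lym zoz ugctm iwwem kndq edv edcxm rcc
Hunk 6: at line 4 remove [kndq] add [poygs] -> 8 lines: lym zoz ugctm iwwem poygs edv edcxm rcc
Hunk 7: at line 1 remove [ugctm] add [bpxev] -> 8 lines: lym zoz bpxev iwwem poygs edv edcxm rcc
Final line count: 8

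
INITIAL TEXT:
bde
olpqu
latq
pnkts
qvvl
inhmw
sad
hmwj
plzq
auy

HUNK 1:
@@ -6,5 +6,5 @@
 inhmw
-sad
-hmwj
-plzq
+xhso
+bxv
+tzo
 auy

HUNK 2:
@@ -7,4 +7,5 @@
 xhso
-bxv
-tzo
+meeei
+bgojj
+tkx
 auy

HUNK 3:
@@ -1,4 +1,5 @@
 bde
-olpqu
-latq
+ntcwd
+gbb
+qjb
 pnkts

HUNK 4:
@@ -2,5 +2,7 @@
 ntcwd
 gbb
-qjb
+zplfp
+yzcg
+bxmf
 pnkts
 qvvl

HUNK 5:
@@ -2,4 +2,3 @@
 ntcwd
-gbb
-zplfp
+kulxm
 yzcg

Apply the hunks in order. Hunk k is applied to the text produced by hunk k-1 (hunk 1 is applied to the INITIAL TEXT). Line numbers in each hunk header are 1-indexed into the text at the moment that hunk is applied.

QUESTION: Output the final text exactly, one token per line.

Hunk 1: at line 6 remove [sad,hmwj,plzq] add [xhso,bxv,tzo] -> 10 lines: bde olpqu latq pnkts qvvl inhmw xhso bxv tzo auy
Hunk 2: at line 7 remove [bxv,tzo] add [meeei,bgojj,tkx] -> 11 lines: bde olpqu latq pnkts qvvl inhmw xhso meeei bgojj tkx auy
Hunk 3: at line 1 remove [olpqu,latq] add [ntcwd,gbb,qjb] -> 12 lines: bde ntcwd gbb qjb pnkts qvvl inhmw xhso meeei bgojj tkx auy
Hunk 4: at line 2 remove [qjb] add [zplfp,yzcg,bxmf] -> 14 lines: bde ntcwd gbb zplfp yzcg bxmf pnkts qvvl inhmw xhso meeei bgojj tkx auy
Hunk 5: at line 2 remove [gbb,zplfp] add [kulxm] -> 13 lines: bde ntcwd kulxm yzcg bxmf pnkts qvvl inhmw xhso meeei bgojj tkx auy

Answer: bde
ntcwd
kulxm
yzcg
bxmf
pnkts
qvvl
inhmw
xhso
meeei
bgojj
tkx
auy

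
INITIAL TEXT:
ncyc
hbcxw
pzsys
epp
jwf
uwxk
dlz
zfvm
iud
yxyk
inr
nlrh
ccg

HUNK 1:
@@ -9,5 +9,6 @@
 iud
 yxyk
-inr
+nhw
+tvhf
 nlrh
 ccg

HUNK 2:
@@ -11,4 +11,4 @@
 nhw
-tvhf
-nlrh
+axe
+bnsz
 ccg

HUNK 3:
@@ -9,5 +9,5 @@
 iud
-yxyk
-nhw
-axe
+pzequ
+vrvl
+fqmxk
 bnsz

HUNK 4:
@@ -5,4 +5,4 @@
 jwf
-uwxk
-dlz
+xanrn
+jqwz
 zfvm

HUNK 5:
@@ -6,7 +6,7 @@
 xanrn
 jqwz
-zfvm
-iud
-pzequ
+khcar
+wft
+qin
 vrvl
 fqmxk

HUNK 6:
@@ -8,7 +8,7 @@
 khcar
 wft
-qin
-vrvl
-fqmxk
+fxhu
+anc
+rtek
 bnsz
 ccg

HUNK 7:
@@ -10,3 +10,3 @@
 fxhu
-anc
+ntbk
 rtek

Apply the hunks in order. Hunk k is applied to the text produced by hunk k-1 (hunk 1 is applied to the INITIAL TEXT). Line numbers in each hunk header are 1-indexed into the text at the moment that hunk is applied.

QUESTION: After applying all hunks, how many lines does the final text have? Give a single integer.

Answer: 14

Derivation:
Hunk 1: at line 9 remove [inr] add [nhw,tvhf] -> 14 lines: ncyc hbcxw pzsys epp jwf uwxk dlz zfvm iud yxyk nhw tvhf nlrh ccg
Hunk 2: at line 11 remove [tvhf,nlrh] add [axe,bnsz] -> 14 lines: ncyc hbcxw pzsys epp jwf uwxk dlz zfvm iud yxyk nhw axe bnsz ccg
Hunk 3: at line 9 remove [yxyk,nhw,axe] add [pzequ,vrvl,fqmxk] -> 14 lines: ncyc hbcxw pzsys epp jwf uwxk dlz zfvm iud pzequ vrvl fqmxk bnsz ccg
Hunk 4: at line 5 remove [uwxk,dlz] add [xanrn,jqwz] -> 14 lines: ncyc hbcxw pzsys epp jwf xanrn jqwz zfvm iud pzequ vrvl fqmxk bnsz ccg
Hunk 5: at line 6 remove [zfvm,iud,pzequ] add [khcar,wft,qin] -> 14 lines: ncyc hbcxw pzsys epp jwf xanrn jqwz khcar wft qin vrvl fqmxk bnsz ccg
Hunk 6: at line 8 remove [qin,vrvl,fqmxk] add [fxhu,anc,rtek] -> 14 lines: ncyc hbcxw pzsys epp jwf xanrn jqwz khcar wft fxhu anc rtek bnsz ccg
Hunk 7: at line 10 remove [anc] add [ntbk] -> 14 lines: ncyc hbcxw pzsys epp jwf xanrn jqwz khcar wft fxhu ntbk rtek bnsz ccg
Final line count: 14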